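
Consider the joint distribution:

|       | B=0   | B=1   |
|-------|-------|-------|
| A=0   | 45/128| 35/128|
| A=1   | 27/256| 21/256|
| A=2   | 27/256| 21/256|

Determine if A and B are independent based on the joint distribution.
Marginal P(A) (row sums):
  P(A=0) = 45/128 + 35/128 = 5/8
  P(A=1) = 27/256 + 21/256 = 3/16
  P(A=2) = 27/256 + 21/256 = 3/16
Marginal P(B) (column sums):
  P(B=0) = 45/128 + 27/256 + 27/256 = 9/16
  P(B=1) = 35/128 + 21/256 + 21/256 = 7/16

A and B are independent iff P(A=i,B=j) = P(A=i)·P(B=j) for every cell.
  P(A=0)·P(B=0) = 5/8 × 9/16 = 45/128 = P(A=0,B=0) ✓
  P(A=0)·P(B=1) = 5/8 × 7/16 = 35/128 = P(A=0,B=1) ✓
  P(A=1)·P(B=0) = 3/16 × 9/16 = 27/256 = P(A=1,B=0) ✓
  P(A=1)·P(B=1) = 3/16 × 7/16 = 21/256 = P(A=1,B=1) ✓
  P(A=2)·P(B=0) = 3/16 × 9/16 = 27/256 = P(A=2,B=0) ✓
  P(A=2)·P(B=1) = 3/16 × 7/16 = 21/256 = P(A=2,B=1) ✓

Yes, A and B are independent: every cell factors, so I(A;B) = 0 bits.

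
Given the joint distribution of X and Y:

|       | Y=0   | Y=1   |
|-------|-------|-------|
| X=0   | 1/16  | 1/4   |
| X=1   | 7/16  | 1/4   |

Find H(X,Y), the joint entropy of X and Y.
H(X,Y) = -Σ P(X,Y) log₂ P(X,Y), summed over the non-zero cells:
H(X,Y) = -[(1/16)·log₂(1/16) + (1/4)·log₂(1/4) + (7/16)·log₂(7/16) + (1/4)·log₂(1/4)]
  = 0.2500 + 0.5000 + 0.5218 + 0.5000
  = 1.7718 bits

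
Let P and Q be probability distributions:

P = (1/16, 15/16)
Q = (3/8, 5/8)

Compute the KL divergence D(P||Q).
D(P||Q) = Σ P(i) log₂(P(i)/Q(i))
  i=0: (1/16) × log₂((1/16)/(3/8)) = (1/16) × log₂(1/6) = -0.1616
  i=1: (15/16) × log₂((15/16)/(5/8)) = (15/16) × log₂(3/2) = 0.5484
D(P||Q) = -0.1616 + 0.5484
  = 0.3868 bits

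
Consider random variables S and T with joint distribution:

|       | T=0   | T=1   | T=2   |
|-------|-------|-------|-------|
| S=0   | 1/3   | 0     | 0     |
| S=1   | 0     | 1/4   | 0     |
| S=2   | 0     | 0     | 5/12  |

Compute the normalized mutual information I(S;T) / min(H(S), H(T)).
Marginal P(S) (row sums):
  P(S=0) = 1/3 + 0 + 0 = 1/3
  P(S=1) = 0 + 1/4 + 0 = 1/4
  P(S=2) = 0 + 0 + 5/12 = 5/12
Marginal P(T) (column sums):
  P(T=0) = 1/3 + 0 + 0 = 1/3
  P(T=1) = 0 + 1/4 + 0 = 1/4
  P(T=2) = 0 + 0 + 5/12 = 5/12

H(S) = -[(1/3)·log₂(1/3) + (1/4)·log₂(1/4) + (5/12)·log₂(5/12)]
  = 0.5283 + 0.5000 + 0.5263
  = 1.5546 bits
H(T) = -[(1/3)·log₂(1/3) + (1/4)·log₂(1/4) + (5/12)·log₂(5/12)]
  = 0.5283 + 0.5000 + 0.5263
  = 1.5546 bits
H(S,T) = -[(1/3)·log₂(1/3) + (1/4)·log₂(1/4) + (5/12)·log₂(5/12)]
  = 0.5283 + 0.5000 + 0.5263
  = 1.5546 bits

I(S;T) = H(S) + H(T) - H(S,T)
  = 1.5546 + 1.5546 - 1.5546
  = 1.5546 bits

min(H(S), H(T)) = min(1.5546, 1.5546) = 1.5546 bits
Normalized MI = 1.5546 / 1.5546 = 1.0000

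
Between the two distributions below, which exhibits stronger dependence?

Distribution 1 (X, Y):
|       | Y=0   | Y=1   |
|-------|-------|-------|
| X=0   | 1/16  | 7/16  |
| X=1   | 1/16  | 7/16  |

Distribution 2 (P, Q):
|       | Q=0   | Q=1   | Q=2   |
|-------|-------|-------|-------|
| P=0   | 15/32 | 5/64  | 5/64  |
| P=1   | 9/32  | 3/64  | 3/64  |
Distribution 1 (X, Y):
Marginal P(X) (row sums):
  P(X=0) = 1/16 + 7/16 = 1/2
  P(X=1) = 1/16 + 7/16 = 1/2
Marginal P(Y) (column sums):
  P(Y=0) = 1/16 + 1/16 = 1/8
  P(Y=1) = 7/16 + 7/16 = 7/8

H(X) = -[(1/2)·log₂(1/2) + (1/2)·log₂(1/2)]
  = 0.5000 + 0.5000
  = 1.0000 bits
H(Y) = -[(1/8)·log₂(1/8) + (7/8)·log₂(7/8)]
  = 0.3750 + 0.1686
  = 0.5436 bits
H(X,Y) = -[(1/16)·log₂(1/16) + (7/16)·log₂(7/16) + (1/16)·log₂(1/16) + (7/16)·log₂(7/16)]
  = 0.2500 + 0.5218 + 0.2500 + 0.5218
  = 1.5436 bits

I(X;Y) = H(X) + H(Y) - H(X,Y)
  = 1.0000 + 0.5436 - 1.5436
  = 0.0000 bits

Distribution 2 (P, Q):
Marginal P(P) (row sums):
  P(P=0) = 15/32 + 5/64 + 5/64 = 5/8
  P(P=1) = 9/32 + 3/64 + 3/64 = 3/8
Marginal P(Q) (column sums):
  P(Q=0) = 15/32 + 9/32 = 3/4
  P(Q=1) = 5/64 + 3/64 = 1/8
  P(Q=2) = 5/64 + 3/64 = 1/8

H(P) = -[(5/8)·log₂(5/8) + (3/8)·log₂(3/8)]
  = 0.4238 + 0.5306
  = 0.9544 bits
H(Q) = -[(3/4)·log₂(3/4) + (1/8)·log₂(1/8) + (1/8)·log₂(1/8)]
  = 0.3113 + 0.3750 + 0.3750
  = 1.0613 bits
H(P,Q) = -[(15/32)·log₂(15/32) + (5/64)·log₂(5/64) + (5/64)·log₂(5/64) + (9/32)·log₂(9/32) + (3/64)·log₂(3/64) + (3/64)·log₂(3/64)]
  = 0.5124 + 0.2873 + 0.2873 + 0.5147 + 0.2070 + 0.2070
  = 2.0157 bits

I(P;Q) = H(P) + H(Q) - H(P,Q)
  = 0.9544 + 1.0613 - 2.0157
  = 0.0000 bits

Both joint tables factor as the product of their marginals, so I(X;Y) = I(P;Q) = 0 bits: neither is larger (both pairs are independent).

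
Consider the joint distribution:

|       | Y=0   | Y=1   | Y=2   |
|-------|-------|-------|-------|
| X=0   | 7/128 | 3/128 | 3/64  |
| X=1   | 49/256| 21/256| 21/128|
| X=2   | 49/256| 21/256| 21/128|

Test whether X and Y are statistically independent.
Marginal P(X) (row sums):
  P(X=0) = 7/128 + 3/128 + 3/64 = 1/8
  P(X=1) = 49/256 + 21/256 + 21/128 = 7/16
  P(X=2) = 49/256 + 21/256 + 21/128 = 7/16
Marginal P(Y) (column sums):
  P(Y=0) = 7/128 + 49/256 + 49/256 = 7/16
  P(Y=1) = 3/128 + 21/256 + 21/256 = 3/16
  P(Y=2) = 3/64 + 21/128 + 21/128 = 3/8

X and Y are independent iff P(X=i,Y=j) = P(X=i)·P(Y=j) for every cell.
  P(X=0)·P(Y=0) = 1/8 × 7/16 = 7/128 = P(X=0,Y=0) ✓
  P(X=0)·P(Y=1) = 1/8 × 3/16 = 3/128 = P(X=0,Y=1) ✓
  P(X=0)·P(Y=2) = 1/8 × 3/8 = 3/64 = P(X=0,Y=2) ✓
  P(X=1)·P(Y=0) = 7/16 × 7/16 = 49/256 = P(X=1,Y=0) ✓
  P(X=1)·P(Y=1) = 7/16 × 3/16 = 21/256 = P(X=1,Y=1) ✓
  P(X=1)·P(Y=2) = 7/16 × 3/8 = 21/128 = P(X=1,Y=2) ✓
  P(X=2)·P(Y=0) = 7/16 × 7/16 = 49/256 = P(X=2,Y=0) ✓
  P(X=2)·P(Y=1) = 7/16 × 3/16 = 21/256 = P(X=2,Y=1) ✓
  P(X=2)·P(Y=2) = 7/16 × 3/8 = 21/128 = P(X=2,Y=2) ✓

Yes, X and Y are independent: every cell factors, so I(X;Y) = 0 bits.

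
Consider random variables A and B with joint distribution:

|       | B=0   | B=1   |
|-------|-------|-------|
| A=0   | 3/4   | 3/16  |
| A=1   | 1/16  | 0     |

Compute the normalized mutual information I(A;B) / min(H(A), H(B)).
Marginal P(A) (row sums):
  P(A=0) = 3/4 + 3/16 = 15/16
  P(A=1) = 1/16 + 0 = 1/16
Marginal P(B) (column sums):
  P(B=0) = 3/4 + 1/16 = 13/16
  P(B=1) = 3/16 + 0 = 3/16

H(A) = -[(15/16)·log₂(15/16) + (1/16)·log₂(1/16)]
  = 0.0873 + 0.2500
  = 0.3373 bits
H(B) = -[(13/16)·log₂(13/16) + (3/16)·log₂(3/16)]
  = 0.2434 + 0.4528
  = 0.6962 bits
H(A,B) = -[(3/4)·log₂(3/4) + (3/16)·log₂(3/16) + (1/16)·log₂(1/16)]
  = 0.3113 + 0.4528 + 0.2500
  = 1.0141 bits

I(A;B) = H(A) + H(B) - H(A,B)
  = 0.3373 + 0.6962 - 1.0141
  = 0.0194 bits

min(H(A), H(B)) = min(0.3373, 0.6962) = 0.3373 bits
Normalized MI = 0.0194 / 0.3373 = 0.0575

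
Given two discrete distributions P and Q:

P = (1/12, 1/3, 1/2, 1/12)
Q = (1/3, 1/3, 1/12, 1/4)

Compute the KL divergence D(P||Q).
D(P||Q) = Σ P(i) log₂(P(i)/Q(i))
  i=0: (1/12) × log₂((1/12)/(1/3)) = (1/12) × log₂(1/4) = -0.1667
  i=1: (1/3) × log₂((1/3)/(1/3)) = (1/3) × log₂(1) = 0.0000
  i=2: (1/2) × log₂((1/2)/(1/12)) = (1/2) × log₂(6) = 1.2925
  i=3: (1/12) × log₂((1/12)/(1/4)) = (1/12) × log₂(1/3) = -0.1321
D(P||Q) = -0.1667 + 0.0000 + 1.2925 - 0.1321
  = 0.9937 bits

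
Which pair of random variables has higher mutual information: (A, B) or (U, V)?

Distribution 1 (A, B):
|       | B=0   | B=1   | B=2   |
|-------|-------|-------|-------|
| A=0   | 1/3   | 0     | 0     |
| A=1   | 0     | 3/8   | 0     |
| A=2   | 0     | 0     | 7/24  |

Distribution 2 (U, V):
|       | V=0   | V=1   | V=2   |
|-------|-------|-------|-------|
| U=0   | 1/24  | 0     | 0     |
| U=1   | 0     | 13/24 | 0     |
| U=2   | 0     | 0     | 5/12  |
Distribution 1 (A, B):
Marginal P(A) (row sums):
  P(A=0) = 1/3 + 0 + 0 = 1/3
  P(A=1) = 0 + 3/8 + 0 = 3/8
  P(A=2) = 0 + 0 + 7/24 = 7/24
Marginal P(B) (column sums):
  P(B=0) = 1/3 + 0 + 0 = 1/3
  P(B=1) = 0 + 3/8 + 0 = 3/8
  P(B=2) = 0 + 0 + 7/24 = 7/24

H(A) = -[(1/3)·log₂(1/3) + (3/8)·log₂(3/8) + (7/24)·log₂(7/24)]
  = 0.5283 + 0.5306 + 0.5185
  = 1.5774 bits
H(B) = -[(1/3)·log₂(1/3) + (3/8)·log₂(3/8) + (7/24)·log₂(7/24)]
  = 0.5283 + 0.5306 + 0.5185
  = 1.5774 bits
H(A,B) = -[(1/3)·log₂(1/3) + (3/8)·log₂(3/8) + (7/24)·log₂(7/24)]
  = 0.5283 + 0.5306 + 0.5185
  = 1.5774 bits

I(A;B) = H(A) + H(B) - H(A,B)
  = 1.5774 + 1.5774 - 1.5774
  = 1.5774 bits

Distribution 2 (U, V):
Marginal P(U) (row sums):
  P(U=0) = 1/24 + 0 + 0 = 1/24
  P(U=1) = 0 + 13/24 + 0 = 13/24
  P(U=2) = 0 + 0 + 5/12 = 5/12
Marginal P(V) (column sums):
  P(V=0) = 1/24 + 0 + 0 = 1/24
  P(V=1) = 0 + 13/24 + 0 = 13/24
  P(V=2) = 0 + 0 + 5/12 = 5/12

H(U) = -[(1/24)·log₂(1/24) + (13/24)·log₂(13/24) + (5/12)·log₂(5/12)]
  = 0.1910 + 0.4791 + 0.5263
  = 1.1964 bits
H(V) = -[(1/24)·log₂(1/24) + (13/24)·log₂(13/24) + (5/12)·log₂(5/12)]
  = 0.1910 + 0.4791 + 0.5263
  = 1.1964 bits
H(U,V) = -[(1/24)·log₂(1/24) + (13/24)·log₂(13/24) + (5/12)·log₂(5/12)]
  = 0.1910 + 0.4791 + 0.5263
  = 1.1964 bits

I(U;V) = H(U) + H(V) - H(U,V)
  = 1.1964 + 1.1964 - 1.1964
  = 1.1964 bits

I(A;B) = 1.5774 bits > I(U;V) = 1.1964 bits, so (A, B) has the higher mutual information (stronger dependence).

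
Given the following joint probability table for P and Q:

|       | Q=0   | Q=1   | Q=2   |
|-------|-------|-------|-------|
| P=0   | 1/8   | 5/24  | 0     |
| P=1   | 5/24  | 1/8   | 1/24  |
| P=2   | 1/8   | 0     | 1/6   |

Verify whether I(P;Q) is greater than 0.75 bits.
Marginal P(P) (row sums):
  P(P=0) = 1/8 + 5/24 + 0 = 1/3
  P(P=1) = 5/24 + 1/8 + 1/24 = 3/8
  P(P=2) = 1/8 + 0 + 1/6 = 7/24
Marginal P(Q) (column sums):
  P(Q=0) = 1/8 + 5/24 + 1/8 = 11/24
  P(Q=1) = 5/24 + 1/8 + 0 = 1/3
  P(Q=2) = 0 + 1/24 + 1/6 = 5/24

H(P) = -[(1/3)·log₂(1/3) + (3/8)·log₂(3/8) + (7/24)·log₂(7/24)]
  = 0.5283 + 0.5306 + 0.5185
  = 1.5774 bits
H(Q) = -[(11/24)·log₂(11/24) + (1/3)·log₂(1/3) + (5/24)·log₂(5/24)]
  = 0.5159 + 0.5283 + 0.4715
  = 1.5157 bits
H(P,Q) = -[(1/8)·log₂(1/8) + (5/24)·log₂(5/24) + (5/24)·log₂(5/24) + (1/8)·log₂(1/8) + (1/24)·log₂(1/24) + (1/8)·log₂(1/8) + (1/6)·log₂(1/6)]
  = 0.3750 + 0.4715 + 0.4715 + 0.3750 + 0.1910 + 0.3750 + 0.4308
  = 2.6898 bits

I(P;Q) = H(P) + H(Q) - H(P,Q)
  = 1.5774 + 1.5157 - 2.6898
  = 0.4033 bits

No. I(P;Q) = 0.4033 bits, which is ≤ 0.75 bits.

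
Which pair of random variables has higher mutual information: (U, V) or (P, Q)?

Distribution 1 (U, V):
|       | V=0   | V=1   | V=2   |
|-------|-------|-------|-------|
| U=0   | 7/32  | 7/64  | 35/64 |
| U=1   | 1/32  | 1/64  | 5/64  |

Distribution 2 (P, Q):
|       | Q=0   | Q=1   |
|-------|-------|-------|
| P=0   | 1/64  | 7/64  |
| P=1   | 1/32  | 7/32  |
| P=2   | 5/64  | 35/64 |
Distribution 1 (U, V):
Marginal P(U) (row sums):
  P(U=0) = 7/32 + 7/64 + 35/64 = 7/8
  P(U=1) = 1/32 + 1/64 + 5/64 = 1/8
Marginal P(V) (column sums):
  P(V=0) = 7/32 + 1/32 = 1/4
  P(V=1) = 7/64 + 1/64 = 1/8
  P(V=2) = 35/64 + 5/64 = 5/8

H(U) = -[(7/8)·log₂(7/8) + (1/8)·log₂(1/8)]
  = 0.1686 + 0.3750
  = 0.5436 bits
H(V) = -[(1/4)·log₂(1/4) + (1/8)·log₂(1/8) + (5/8)·log₂(5/8)]
  = 0.5000 + 0.3750 + 0.4238
  = 1.2988 bits
H(U,V) = -[(7/32)·log₂(7/32) + (7/64)·log₂(7/64) + (35/64)·log₂(35/64) + (1/32)·log₂(1/32) + (1/64)·log₂(1/64) + (5/64)·log₂(5/64)]
  = 0.4796 + 0.3492 + 0.4762 + 0.1563 + 0.0938 + 0.2873
  = 1.8424 bits

I(U;V) = H(U) + H(V) - H(U,V)
  = 0.5436 + 1.2988 - 1.8424
  = 0.0000 bits

Distribution 2 (P, Q):
Marginal P(P) (row sums):
  P(P=0) = 1/64 + 7/64 = 1/8
  P(P=1) = 1/32 + 7/32 = 1/4
  P(P=2) = 5/64 + 35/64 = 5/8
Marginal P(Q) (column sums):
  P(Q=0) = 1/64 + 1/32 + 5/64 = 1/8
  P(Q=1) = 7/64 + 7/32 + 35/64 = 7/8

H(P) = -[(1/8)·log₂(1/8) + (1/4)·log₂(1/4) + (5/8)·log₂(5/8)]
  = 0.3750 + 0.5000 + 0.4238
  = 1.2988 bits
H(Q) = -[(1/8)·log₂(1/8) + (7/8)·log₂(7/8)]
  = 0.3750 + 0.1686
  = 0.5436 bits
H(P,Q) = -[(1/64)·log₂(1/64) + (7/64)·log₂(7/64) + (1/32)·log₂(1/32) + (7/32)·log₂(7/32) + (5/64)·log₂(5/64) + (35/64)·log₂(35/64)]
  = 0.0938 + 0.3492 + 0.1563 + 0.4796 + 0.2873 + 0.4762
  = 1.8424 bits

I(P;Q) = H(P) + H(Q) - H(P,Q)
  = 1.2988 + 0.5436 - 1.8424
  = 0.0000 bits

Both joint tables factor as the product of their marginals, so I(U;V) = I(P;Q) = 0 bits: neither is larger (both pairs are independent).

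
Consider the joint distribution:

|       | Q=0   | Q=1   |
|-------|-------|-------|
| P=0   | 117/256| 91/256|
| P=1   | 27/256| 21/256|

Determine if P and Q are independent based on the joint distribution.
Marginal P(P) (row sums):
  P(P=0) = 117/256 + 91/256 = 13/16
  P(P=1) = 27/256 + 21/256 = 3/16
Marginal P(Q) (column sums):
  P(Q=0) = 117/256 + 27/256 = 9/16
  P(Q=1) = 91/256 + 21/256 = 7/16

P and Q are independent iff P(P=i,Q=j) = P(P=i)·P(Q=j) for every cell.
  P(P=0)·P(Q=0) = 13/16 × 9/16 = 117/256 = P(P=0,Q=0) ✓
  P(P=0)·P(Q=1) = 13/16 × 7/16 = 91/256 = P(P=0,Q=1) ✓
  P(P=1)·P(Q=0) = 3/16 × 9/16 = 27/256 = P(P=1,Q=0) ✓
  P(P=1)·P(Q=1) = 3/16 × 7/16 = 21/256 = P(P=1,Q=1) ✓

Yes, P and Q are independent: every cell factors, so I(P;Q) = 0 bits.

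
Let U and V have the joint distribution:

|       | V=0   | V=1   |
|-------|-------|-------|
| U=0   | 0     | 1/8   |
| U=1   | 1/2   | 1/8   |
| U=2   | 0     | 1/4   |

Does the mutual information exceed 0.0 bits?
Marginal P(U) (row sums):
  P(U=0) = 0 + 1/8 = 1/8
  P(U=1) = 1/2 + 1/8 = 5/8
  P(U=2) = 0 + 1/4 = 1/4
Marginal P(V) (column sums):
  P(V=0) = 0 + 1/2 + 0 = 1/2
  P(V=1) = 1/8 + 1/8 + 1/4 = 1/2

H(U) = -[(1/8)·log₂(1/8) + (5/8)·log₂(5/8) + (1/4)·log₂(1/4)]
  = 0.3750 + 0.4238 + 0.5000
  = 1.2988 bits
H(V) = -[(1/2)·log₂(1/2) + (1/2)·log₂(1/2)]
  = 0.5000 + 0.5000
  = 1.0000 bits
H(U,V) = -[(1/8)·log₂(1/8) + (1/2)·log₂(1/2) + (1/8)·log₂(1/8) + (1/4)·log₂(1/4)]
  = 0.3750 + 0.5000 + 0.3750 + 0.5000
  = 1.7500 bits

I(U;V) = H(U) + H(V) - H(U,V)
  = 1.2988 + 1.0000 - 1.7500
  = 0.5488 bits

Yes. I(U;V) = 0.5488 bits, which is > 0.0 bits.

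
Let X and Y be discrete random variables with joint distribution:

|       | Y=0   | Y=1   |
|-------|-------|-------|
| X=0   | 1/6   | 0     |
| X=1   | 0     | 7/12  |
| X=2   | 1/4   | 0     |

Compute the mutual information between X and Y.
Marginal P(X) (row sums):
  P(X=0) = 1/6 + 0 = 1/6
  P(X=1) = 0 + 7/12 = 7/12
  P(X=2) = 1/4 + 0 = 1/4
Marginal P(Y) (column sums):
  P(Y=0) = 1/6 + 0 + 1/4 = 5/12
  P(Y=1) = 0 + 7/12 + 0 = 7/12

H(X) = -[(1/6)·log₂(1/6) + (7/12)·log₂(7/12) + (1/4)·log₂(1/4)]
  = 0.4308 + 0.4536 + 0.5000
  = 1.3844 bits
H(Y) = -[(5/12)·log₂(5/12) + (7/12)·log₂(7/12)]
  = 0.5263 + 0.4536
  = 0.9799 bits
H(X,Y) = -[(1/6)·log₂(1/6) + (7/12)·log₂(7/12) + (1/4)·log₂(1/4)]
  = 0.4308 + 0.4536 + 0.5000
  = 1.3844 bits

I(X;Y) = H(X) + H(Y) - H(X,Y)
  = 1.3844 + 0.9799 - 1.3844
  = 0.9799 bits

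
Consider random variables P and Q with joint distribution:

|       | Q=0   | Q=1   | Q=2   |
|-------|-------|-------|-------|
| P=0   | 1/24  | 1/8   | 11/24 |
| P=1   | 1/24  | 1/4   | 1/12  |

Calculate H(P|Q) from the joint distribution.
Marginal P(Q) (column sums):
  P(Q=0) = 1/24 + 1/24 = 1/12
  P(Q=1) = 1/8 + 1/4 = 3/8
  P(Q=2) = 11/24 + 1/12 = 13/24

H(P|Q) = -Σ P(P,Q)·log₂ P(P|Q), where P(P|Q) = P(P,Q) / P(Q)
  (P=0,Q=0): P(P|Q) = (1/24)/(1/12) = 1/2;  -(1/24)·log₂(1/2) = 0.0417
  (P=0,Q=1): P(P|Q) = (1/8)/(3/8) = 1/3;  -(1/8)·log₂(1/3) = 0.1981
  (P=0,Q=2): P(P|Q) = (11/24)/(13/24) = 11/13;  -(11/24)·log₂(11/13) = 0.1105
  (P=1,Q=0): P(P|Q) = (1/24)/(1/12) = 1/2;  -(1/24)·log₂(1/2) = 0.0417
  (P=1,Q=1): P(P|Q) = (1/4)/(3/8) = 2/3;  -(1/4)·log₂(2/3) = 0.1462
  (P=1,Q=2): P(P|Q) = (1/12)/(13/24) = 2/13;  -(1/12)·log₂(2/13) = 0.2250
H(P|Q) = 0.0417 + 0.1981 + 0.1105 + 0.0417 + 0.1462 + 0.2250
  = 0.7632 bits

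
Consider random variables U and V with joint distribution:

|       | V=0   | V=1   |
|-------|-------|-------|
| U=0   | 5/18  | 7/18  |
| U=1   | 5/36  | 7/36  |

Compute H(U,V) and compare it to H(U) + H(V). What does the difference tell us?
Marginal P(U) (row sums):
  P(U=0) = 5/18 + 7/18 = 2/3
  P(U=1) = 5/36 + 7/36 = 1/3
Marginal P(V) (column sums):
  P(V=0) = 5/18 + 5/36 = 5/12
  P(V=1) = 7/18 + 7/36 = 7/12

H(U,V) = -[(5/18)·log₂(5/18) + (7/18)·log₂(7/18) + (5/36)·log₂(5/36) + (7/36)·log₂(7/36)]
  = 0.5133 + 0.5299 + 0.3956 + 0.4594
  = 1.8982 bits
H(U) = -[(2/3)·log₂(2/3) + (1/3)·log₂(1/3)]
  = 0.3900 + 0.5283
  = 0.9183 bits
H(V) = -[(5/12)·log₂(5/12) + (7/12)·log₂(7/12)]
  = 0.5263 + 0.4536
  = 0.9799 bits

H(U) + H(V) = 0.9183 + 0.9799 = 1.8982 bits
Difference: H(U) + H(V) - H(U,V) = 1.8982 - 1.8982 = 0.0000 bits = I(U;V)

The difference is the mutual information; it is 0 here, so U and V are independent (the joint entropy equals the sum of the marginal entropies).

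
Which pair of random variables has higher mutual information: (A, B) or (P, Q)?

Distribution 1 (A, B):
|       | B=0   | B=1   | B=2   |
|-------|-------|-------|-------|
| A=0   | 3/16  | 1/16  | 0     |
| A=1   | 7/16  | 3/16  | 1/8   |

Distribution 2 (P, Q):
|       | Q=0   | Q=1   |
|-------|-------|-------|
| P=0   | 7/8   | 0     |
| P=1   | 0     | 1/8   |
Distribution 1 (A, B):
Marginal P(A) (row sums):
  P(A=0) = 3/16 + 1/16 + 0 = 1/4
  P(A=1) = 7/16 + 3/16 + 1/8 = 3/4
Marginal P(B) (column sums):
  P(B=0) = 3/16 + 7/16 = 5/8
  P(B=1) = 1/16 + 3/16 = 1/4
  P(B=2) = 0 + 1/8 = 1/8

H(A) = -[(1/4)·log₂(1/4) + (3/4)·log₂(3/4)]
  = 0.5000 + 0.3113
  = 0.8113 bits
H(B) = -[(5/8)·log₂(5/8) + (1/4)·log₂(1/4) + (1/8)·log₂(1/8)]
  = 0.4238 + 0.5000 + 0.3750
  = 1.2988 bits
H(A,B) = -[(3/16)·log₂(3/16) + (1/16)·log₂(1/16) + (7/16)·log₂(7/16) + (3/16)·log₂(3/16) + (1/8)·log₂(1/8)]
  = 0.4528 + 0.2500 + 0.5218 + 0.4528 + 0.3750
  = 2.0524 bits

I(A;B) = H(A) + H(B) - H(A,B)
  = 0.8113 + 1.2988 - 2.0524
  = 0.0577 bits

Distribution 2 (P, Q):
Marginal P(P) (row sums):
  P(P=0) = 7/8 + 0 = 7/8
  P(P=1) = 0 + 1/8 = 1/8
Marginal P(Q) (column sums):
  P(Q=0) = 7/8 + 0 = 7/8
  P(Q=1) = 0 + 1/8 = 1/8

H(P) = -[(7/8)·log₂(7/8) + (1/8)·log₂(1/8)]
  = 0.1686 + 0.3750
  = 0.5436 bits
H(Q) = -[(7/8)·log₂(7/8) + (1/8)·log₂(1/8)]
  = 0.1686 + 0.3750
  = 0.5436 bits
H(P,Q) = -[(7/8)·log₂(7/8) + (1/8)·log₂(1/8)]
  = 0.1686 + 0.3750
  = 0.5436 bits

I(P;Q) = H(P) + H(Q) - H(P,Q)
  = 0.5436 + 0.5436 - 0.5436
  = 0.5436 bits

I(P;Q) = 0.5436 bits > I(A;B) = 0.0577 bits, so (P, Q) has the higher mutual information (stronger dependence).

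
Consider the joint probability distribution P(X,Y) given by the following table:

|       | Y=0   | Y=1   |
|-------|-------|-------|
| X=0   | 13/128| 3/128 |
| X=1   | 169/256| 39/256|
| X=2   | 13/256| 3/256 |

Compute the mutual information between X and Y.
Marginal P(X) (row sums):
  P(X=0) = 13/128 + 3/128 = 1/8
  P(X=1) = 169/256 + 39/256 = 13/16
  P(X=2) = 13/256 + 3/256 = 1/16
Marginal P(Y) (column sums):
  P(Y=0) = 13/128 + 169/256 + 13/256 = 13/16
  P(Y=1) = 3/128 + 39/256 + 3/256 = 3/16

H(X) = -[(1/8)·log₂(1/8) + (13/16)·log₂(13/16) + (1/16)·log₂(1/16)]
  = 0.3750 + 0.2434 + 0.2500
  = 0.8684 bits
H(Y) = -[(13/16)·log₂(13/16) + (3/16)·log₂(3/16)]
  = 0.2434 + 0.4528
  = 0.6962 bits
H(X,Y) = -[(13/128)·log₂(13/128) + (3/128)·log₂(3/128) + (169/256)·log₂(169/256) + (39/256)·log₂(39/256) + (13/256)·log₂(13/256) + (3/256)·log₂(3/256)]
  = 0.3351 + 0.1269 + 0.3955 + 0.4136 + 0.2183 + 0.0752
  = 1.5646 bits

I(X;Y) = H(X) + H(Y) - H(X,Y)
  = 0.8684 + 0.6962 - 1.5646
  = 0.0000 bits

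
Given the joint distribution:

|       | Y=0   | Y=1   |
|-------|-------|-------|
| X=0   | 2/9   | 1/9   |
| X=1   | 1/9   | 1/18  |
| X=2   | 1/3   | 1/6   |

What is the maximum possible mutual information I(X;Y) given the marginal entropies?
The upper bound on mutual information is I(X;Y) ≤ min(H(X), H(Y)).

Marginal P(X) (row sums):
  P(X=0) = 2/9 + 1/9 = 1/3
  P(X=1) = 1/9 + 1/18 = 1/6
  P(X=2) = 1/3 + 1/6 = 1/2
Marginal P(Y) (column sums):
  P(Y=0) = 2/9 + 1/9 + 1/3 = 2/3
  P(Y=1) = 1/9 + 1/18 + 1/6 = 1/3

H(X) = -[(1/3)·log₂(1/3) + (1/6)·log₂(1/6) + (1/2)·log₂(1/2)]
  = 0.5283 + 0.4308 + 0.5000
  = 1.4591 bits
H(Y) = -[(2/3)·log₂(2/3) + (1/3)·log₂(1/3)]
  = 0.3900 + 0.5283
  = 0.9183 bits

Maximum possible I(X;Y) = min(1.4591, 0.9183) = 0.9183 bits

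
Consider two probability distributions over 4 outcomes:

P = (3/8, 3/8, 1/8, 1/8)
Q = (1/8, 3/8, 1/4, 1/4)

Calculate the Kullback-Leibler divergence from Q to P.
D(P||Q) = Σ P(i) log₂(P(i)/Q(i))
  i=0: (3/8) × log₂((3/8)/(1/8)) = (3/8) × log₂(3) = 0.5944
  i=1: (3/8) × log₂((3/8)/(3/8)) = (3/8) × log₂(1) = 0.0000
  i=2: (1/8) × log₂((1/8)/(1/4)) = (1/8) × log₂(1/2) = -0.1250
  i=3: (1/8) × log₂((1/8)/(1/4)) = (1/8) × log₂(1/2) = -0.1250
D(P||Q) = 0.5944 + 0.0000 - 0.1250 - 0.1250
  = 0.3444 bits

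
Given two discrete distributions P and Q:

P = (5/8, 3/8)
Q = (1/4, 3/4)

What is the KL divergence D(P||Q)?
D(P||Q) = Σ P(i) log₂(P(i)/Q(i))
  i=0: (5/8) × log₂((5/8)/(1/4)) = (5/8) × log₂(5/2) = 0.8262
  i=1: (3/8) × log₂((3/8)/(3/4)) = (3/8) × log₂(1/2) = -0.3750
D(P||Q) = 0.8262 - 0.3750
  = 0.4512 bits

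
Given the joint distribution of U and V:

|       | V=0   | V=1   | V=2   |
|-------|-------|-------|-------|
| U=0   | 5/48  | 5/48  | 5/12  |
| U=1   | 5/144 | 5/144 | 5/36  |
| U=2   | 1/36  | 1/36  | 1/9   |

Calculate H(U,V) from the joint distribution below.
H(U,V) = -Σ P(U,V) log₂ P(U,V), summed over the non-zero cells:
H(U,V) = -[(5/48)·log₂(5/48) + (5/48)·log₂(5/48) + (5/12)·log₂(5/12) + (5/144)·log₂(5/144) + (5/144)·log₂(5/144) + (5/36)·log₂(5/36) + (1/36)·log₂(1/36) + (1/36)·log₂(1/36) + (1/9)·log₂(1/9)]
  = 0.3399 + 0.3399 + 0.5263 + 0.1683 + 0.1683 + 0.3956 + 0.1436 + 0.1436 + 0.3522
  = 2.5777 bits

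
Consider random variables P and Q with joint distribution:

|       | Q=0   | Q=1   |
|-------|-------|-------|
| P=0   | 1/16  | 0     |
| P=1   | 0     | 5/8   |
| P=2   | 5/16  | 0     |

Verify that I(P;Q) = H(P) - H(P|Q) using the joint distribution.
Left side, from I(P;Q) = H(P) + H(Q) - H(P,Q):
Marginal P(P) (row sums):
  P(P=0) = 1/16 + 0 = 1/16
  P(P=1) = 0 + 5/8 = 5/8
  P(P=2) = 5/16 + 0 = 5/16
Marginal P(Q) (column sums):
  P(Q=0) = 1/16 + 0 + 5/16 = 3/8
  P(Q=1) = 0 + 5/8 + 0 = 5/8

H(P) = -[(1/16)·log₂(1/16) + (5/8)·log₂(5/8) + (5/16)·log₂(5/16)]
  = 0.2500 + 0.4238 + 0.5244
  = 1.1982 bits
H(Q) = -[(3/8)·log₂(3/8) + (5/8)·log₂(5/8)]
  = 0.5306 + 0.4238
  = 0.9544 bits
H(P,Q) = -[(1/16)·log₂(1/16) + (5/8)·log₂(5/8) + (5/16)·log₂(5/16)]
  = 0.2500 + 0.4238 + 0.5244
  = 1.1982 bits

I(P;Q) = H(P) + H(Q) - H(P,Q)
  = 1.1982 + 0.9544 - 1.1982
  = 0.9544 bits

Right side, with H(P|Q) computed directly from the conditional probabilities:
H(P|Q) = -Σ P(P,Q)·log₂ P(P|Q), where P(P|Q) = P(P,Q) / P(Q)
  (cells with P(P,Q) = 0 contribute 0)
  (P=0,Q=0): P(P|Q) = (1/16)/(3/8) = 1/6;  -(1/16)·log₂(1/6) = 0.1616
  (P=1,Q=1): P(P|Q) = (5/8)/(5/8) = 1;  -(5/8)·log₂(1) = 0.0000
  (P=2,Q=0): P(P|Q) = (5/16)/(3/8) = 5/6;  -(5/16)·log₂(5/6) = 0.0822
H(P|Q) = 0.1616 + 0.0000 + 0.0822
  = 0.2438 bits
H(P) - H(P|Q) = 1.1982 - 0.2438 = 0.9544 bits

Both sides equal 0.9544 bits, so I(P;Q) = H(P) - H(P|Q) ✓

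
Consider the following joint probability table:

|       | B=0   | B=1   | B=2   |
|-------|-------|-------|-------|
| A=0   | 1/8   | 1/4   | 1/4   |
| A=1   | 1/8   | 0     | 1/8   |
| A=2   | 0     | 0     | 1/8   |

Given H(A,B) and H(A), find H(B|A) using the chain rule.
From the chain rule: H(A,B) = H(A) + H(B|A)
Therefore: H(B|A) = H(A,B) - H(A)

H(A,B) = -[(1/8)·log₂(1/8) + (1/4)·log₂(1/4) + (1/4)·log₂(1/4) + (1/8)·log₂(1/8) + (1/8)·log₂(1/8) + (1/8)·log₂(1/8)]
  = 0.3750 + 0.5000 + 0.5000 + 0.3750 + 0.3750 + 0.3750
  = 2.5000 bits
Marginal P(A) (row sums):
  P(A=0) = 1/8 + 1/4 + 1/4 = 5/8
  P(A=1) = 1/8 + 0 + 1/8 = 1/4
  P(A=2) = 0 + 0 + 1/8 = 1/8
H(A) = -[(5/8)·log₂(5/8) + (1/4)·log₂(1/4) + (1/8)·log₂(1/8)]
  = 0.4238 + 0.5000 + 0.3750
  = 1.2988 bits

H(B|A) = 2.5000 - 1.2988 = 1.2012 bits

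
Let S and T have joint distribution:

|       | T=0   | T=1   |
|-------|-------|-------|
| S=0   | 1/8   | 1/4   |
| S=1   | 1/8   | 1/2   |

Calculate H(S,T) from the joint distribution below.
H(S,T) = -Σ P(S,T) log₂ P(S,T), summed over the non-zero cells:
H(S,T) = -[(1/8)·log₂(1/8) + (1/4)·log₂(1/4) + (1/8)·log₂(1/8) + (1/2)·log₂(1/2)]
  = 0.3750 + 0.5000 + 0.3750 + 0.5000
  = 1.7500 bits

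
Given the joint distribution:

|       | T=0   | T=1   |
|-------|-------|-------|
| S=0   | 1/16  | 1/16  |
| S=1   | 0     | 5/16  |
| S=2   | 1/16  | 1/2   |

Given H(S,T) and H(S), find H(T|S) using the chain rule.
From the chain rule: H(S,T) = H(S) + H(T|S)
Therefore: H(T|S) = H(S,T) - H(S)

H(S,T) = -[(1/16)·log₂(1/16) + (1/16)·log₂(1/16) + (5/16)·log₂(5/16) + (1/16)·log₂(1/16) + (1/2)·log₂(1/2)]
  = 0.2500 + 0.2500 + 0.5244 + 0.2500 + 0.5000
  = 1.7744 bits
Marginal P(S) (row sums):
  P(S=0) = 1/16 + 1/16 = 1/8
  P(S=1) = 0 + 5/16 = 5/16
  P(S=2) = 1/16 + 1/2 = 9/16
H(S) = -[(1/8)·log₂(1/8) + (5/16)·log₂(5/16) + (9/16)·log₂(9/16)]
  = 0.3750 + 0.5244 + 0.4669
  = 1.3663 bits

H(T|S) = 1.7744 - 1.3663 = 0.4081 bits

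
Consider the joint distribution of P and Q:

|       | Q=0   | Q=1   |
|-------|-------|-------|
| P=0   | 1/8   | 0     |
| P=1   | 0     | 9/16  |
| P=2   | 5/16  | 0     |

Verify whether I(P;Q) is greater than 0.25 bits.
Marginal P(P) (row sums):
  P(P=0) = 1/8 + 0 = 1/8
  P(P=1) = 0 + 9/16 = 9/16
  P(P=2) = 5/16 + 0 = 5/16
Marginal P(Q) (column sums):
  P(Q=0) = 1/8 + 0 + 5/16 = 7/16
  P(Q=1) = 0 + 9/16 + 0 = 9/16

H(P) = -[(1/8)·log₂(1/8) + (9/16)·log₂(9/16) + (5/16)·log₂(5/16)]
  = 0.3750 + 0.4669 + 0.5244
  = 1.3663 bits
H(Q) = -[(7/16)·log₂(7/16) + (9/16)·log₂(9/16)]
  = 0.5218 + 0.4669
  = 0.9887 bits
H(P,Q) = -[(1/8)·log₂(1/8) + (9/16)·log₂(9/16) + (5/16)·log₂(5/16)]
  = 0.3750 + 0.4669 + 0.5244
  = 1.3663 bits

I(P;Q) = H(P) + H(Q) - H(P,Q)
  = 1.3663 + 0.9887 - 1.3663
  = 0.9887 bits

Yes. I(P;Q) = 0.9887 bits, which is > 0.25 bits.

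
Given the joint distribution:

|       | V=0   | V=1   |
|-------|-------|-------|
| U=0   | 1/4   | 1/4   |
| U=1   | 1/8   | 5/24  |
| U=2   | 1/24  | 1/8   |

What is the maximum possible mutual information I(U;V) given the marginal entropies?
The upper bound on mutual information is I(U;V) ≤ min(H(U), H(V)).

Marginal P(U) (row sums):
  P(U=0) = 1/4 + 1/4 = 1/2
  P(U=1) = 1/8 + 5/24 = 1/3
  P(U=2) = 1/24 + 1/8 = 1/6
Marginal P(V) (column sums):
  P(V=0) = 1/4 + 1/8 + 1/24 = 5/12
  P(V=1) = 1/4 + 5/24 + 1/8 = 7/12

H(U) = -[(1/2)·log₂(1/2) + (1/3)·log₂(1/3) + (1/6)·log₂(1/6)]
  = 0.5000 + 0.5283 + 0.4308
  = 1.4591 bits
H(V) = -[(5/12)·log₂(5/12) + (7/12)·log₂(7/12)]
  = 0.5263 + 0.4536
  = 0.9799 bits

Maximum possible I(U;V) = min(1.4591, 0.9799) = 0.9799 bits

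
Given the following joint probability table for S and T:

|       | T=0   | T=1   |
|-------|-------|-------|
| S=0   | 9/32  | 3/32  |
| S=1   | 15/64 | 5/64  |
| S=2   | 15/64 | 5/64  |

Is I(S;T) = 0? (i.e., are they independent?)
Marginal P(S) (row sums):
  P(S=0) = 9/32 + 3/32 = 3/8
  P(S=1) = 15/64 + 5/64 = 5/16
  P(S=2) = 15/64 + 5/64 = 5/16
Marginal P(T) (column sums):
  P(T=0) = 9/32 + 15/64 + 15/64 = 3/4
  P(T=1) = 3/32 + 5/64 + 5/64 = 1/4

S and T are independent iff P(S=i,T=j) = P(S=i)·P(T=j) for every cell.
  P(S=0)·P(T=0) = 3/8 × 3/4 = 9/32 = P(S=0,T=0) ✓
  P(S=0)·P(T=1) = 3/8 × 1/4 = 3/32 = P(S=0,T=1) ✓
  P(S=1)·P(T=0) = 5/16 × 3/4 = 15/64 = P(S=1,T=0) ✓
  P(S=1)·P(T=1) = 5/16 × 1/4 = 5/64 = P(S=1,T=1) ✓
  P(S=2)·P(T=0) = 5/16 × 3/4 = 15/64 = P(S=2,T=0) ✓
  P(S=2)·P(T=1) = 5/16 × 1/4 = 5/64 = P(S=2,T=1) ✓

Yes, S and T are independent: every cell factors, so I(S;T) = 0 bits.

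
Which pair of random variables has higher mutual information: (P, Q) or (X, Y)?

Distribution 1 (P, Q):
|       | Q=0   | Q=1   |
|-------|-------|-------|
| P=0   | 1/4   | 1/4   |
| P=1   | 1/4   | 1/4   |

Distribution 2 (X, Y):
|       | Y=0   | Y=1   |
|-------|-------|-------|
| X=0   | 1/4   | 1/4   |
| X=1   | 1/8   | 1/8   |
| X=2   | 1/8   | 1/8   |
Distribution 1 (P, Q):
Marginal P(P) (row sums):
  P(P=0) = 1/4 + 1/4 = 1/2
  P(P=1) = 1/4 + 1/4 = 1/2
Marginal P(Q) (column sums):
  P(Q=0) = 1/4 + 1/4 = 1/2
  P(Q=1) = 1/4 + 1/4 = 1/2

H(P) = -[(1/2)·log₂(1/2) + (1/2)·log₂(1/2)]
  = 0.5000 + 0.5000
  = 1.0000 bits
H(Q) = -[(1/2)·log₂(1/2) + (1/2)·log₂(1/2)]
  = 0.5000 + 0.5000
  = 1.0000 bits
H(P,Q) = -[(1/4)·log₂(1/4) + (1/4)·log₂(1/4) + (1/4)·log₂(1/4) + (1/4)·log₂(1/4)]
  = 0.5000 + 0.5000 + 0.5000 + 0.5000
  = 2.0000 bits

I(P;Q) = H(P) + H(Q) - H(P,Q)
  = 1.0000 + 1.0000 - 2.0000
  = 0.0000 bits

Distribution 2 (X, Y):
Marginal P(X) (row sums):
  P(X=0) = 1/4 + 1/4 = 1/2
  P(X=1) = 1/8 + 1/8 = 1/4
  P(X=2) = 1/8 + 1/8 = 1/4
Marginal P(Y) (column sums):
  P(Y=0) = 1/4 + 1/8 + 1/8 = 1/2
  P(Y=1) = 1/4 + 1/8 + 1/8 = 1/2

H(X) = -[(1/2)·log₂(1/2) + (1/4)·log₂(1/4) + (1/4)·log₂(1/4)]
  = 0.5000 + 0.5000 + 0.5000
  = 1.5000 bits
H(Y) = -[(1/2)·log₂(1/2) + (1/2)·log₂(1/2)]
  = 0.5000 + 0.5000
  = 1.0000 bits
H(X,Y) = -[(1/4)·log₂(1/4) + (1/4)·log₂(1/4) + (1/8)·log₂(1/8) + (1/8)·log₂(1/8) + (1/8)·log₂(1/8) + (1/8)·log₂(1/8)]
  = 0.5000 + 0.5000 + 0.3750 + 0.3750 + 0.3750 + 0.3750
  = 2.5000 bits

I(X;Y) = H(X) + H(Y) - H(X,Y)
  = 1.5000 + 1.0000 - 2.5000
  = 0.0000 bits

Both joint tables factor as the product of their marginals, so I(P;Q) = I(X;Y) = 0 bits: neither is larger (both pairs are independent).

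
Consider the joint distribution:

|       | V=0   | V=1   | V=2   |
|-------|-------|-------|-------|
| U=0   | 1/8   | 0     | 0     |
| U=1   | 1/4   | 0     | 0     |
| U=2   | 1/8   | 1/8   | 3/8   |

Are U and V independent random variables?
Marginal P(U) (row sums):
  P(U=0) = 1/8 + 0 + 0 = 1/8
  P(U=1) = 1/4 + 0 + 0 = 1/4
  P(U=2) = 1/8 + 1/8 + 3/8 = 5/8
Marginal P(V) (column sums):
  P(V=0) = 1/8 + 1/4 + 1/8 = 1/2
  P(V=1) = 0 + 0 + 1/8 = 1/8
  P(V=2) = 0 + 0 + 3/8 = 3/8

U and V are independent iff P(U=i,V=j) = P(U=i)·P(V=j) for every cell.
  P(U=0)·P(V=0) = 1/8 × 1/2 = 1/16, but P(U=0,V=0) = 1/8 ✗

No, U and V are not independent. Quantitatively, I(U;V) > 0:

H(U) = -[(1/8)·log₂(1/8) + (1/4)·log₂(1/4) + (5/8)·log₂(5/8)]
  = 0.3750 + 0.5000 + 0.4238
  = 1.2988 bits
H(V) = -[(1/2)·log₂(1/2) + (1/8)·log₂(1/8) + (3/8)·log₂(3/8)]
  = 0.5000 + 0.3750 + 0.5306
  = 1.4056 bits
H(U,V) = -[(1/8)·log₂(1/8) + (1/4)·log₂(1/4) + (1/8)·log₂(1/8) + (1/8)·log₂(1/8) + (3/8)·log₂(3/8)]
  = 0.3750 + 0.5000 + 0.3750 + 0.3750 + 0.5306
  = 2.1556 bits
I(U;V) = H(U) + H(V) - H(U,V) = 1.2988 + 1.4056 - 2.1556 = 0.5488 bits > 0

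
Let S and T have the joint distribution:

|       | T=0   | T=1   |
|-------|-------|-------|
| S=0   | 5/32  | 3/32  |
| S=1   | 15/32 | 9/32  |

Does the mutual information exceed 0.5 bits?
Marginal P(S) (row sums):
  P(S=0) = 5/32 + 3/32 = 1/4
  P(S=1) = 15/32 + 9/32 = 3/4
Marginal P(T) (column sums):
  P(T=0) = 5/32 + 15/32 = 5/8
  P(T=1) = 3/32 + 9/32 = 3/8

H(S) = -[(1/4)·log₂(1/4) + (3/4)·log₂(3/4)]
  = 0.5000 + 0.3113
  = 0.8113 bits
H(T) = -[(5/8)·log₂(5/8) + (3/8)·log₂(3/8)]
  = 0.4238 + 0.5306
  = 0.9544 bits
H(S,T) = -[(5/32)·log₂(5/32) + (3/32)·log₂(3/32) + (15/32)·log₂(15/32) + (9/32)·log₂(9/32)]
  = 0.4184 + 0.3202 + 0.5124 + 0.5147
  = 1.7657 bits

I(S;T) = H(S) + H(T) - H(S,T)
  = 0.8113 + 0.9544 - 1.7657
  = 0.0000 bits

No. I(S;T) = 0.0000 bits, which is ≤ 0.5 bits.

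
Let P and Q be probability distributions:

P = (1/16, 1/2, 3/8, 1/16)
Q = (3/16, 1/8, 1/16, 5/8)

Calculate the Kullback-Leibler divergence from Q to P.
D(P||Q) = Σ P(i) log₂(P(i)/Q(i))
  i=0: (1/16) × log₂((1/16)/(3/16)) = (1/16) × log₂(1/3) = -0.0991
  i=1: (1/2) × log₂((1/2)/(1/8)) = (1/2) × log₂(4) = 1.0000
  i=2: (3/8) × log₂((3/8)/(1/16)) = (3/8) × log₂(6) = 0.9694
  i=3: (1/16) × log₂((1/16)/(5/8)) = (1/16) × log₂(1/10) = -0.2076
D(P||Q) = -0.0991 + 1.0000 + 0.9694 - 0.2076
  = 1.6627 bits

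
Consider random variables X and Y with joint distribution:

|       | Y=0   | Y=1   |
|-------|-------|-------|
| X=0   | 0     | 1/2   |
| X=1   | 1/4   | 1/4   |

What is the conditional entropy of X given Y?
Marginal P(Y) (column sums):
  P(Y=0) = 0 + 1/4 = 1/4
  P(Y=1) = 1/2 + 1/4 = 3/4

H(X|Y) = -Σ P(X,Y)·log₂ P(X|Y), where P(X|Y) = P(X,Y) / P(Y)
  (cells with P(X,Y) = 0 contribute 0)
  (X=0,Y=1): P(X|Y) = (1/2)/(3/4) = 2/3;  -(1/2)·log₂(2/3) = 0.2925
  (X=1,Y=0): P(X|Y) = (1/4)/(1/4) = 1;  -(1/4)·log₂(1) = 0.0000
  (X=1,Y=1): P(X|Y) = (1/4)/(3/4) = 1/3;  -(1/4)·log₂(1/3) = 0.3962
H(X|Y) = 0.2925 + 0.0000 + 0.3962
  = 0.6887 bits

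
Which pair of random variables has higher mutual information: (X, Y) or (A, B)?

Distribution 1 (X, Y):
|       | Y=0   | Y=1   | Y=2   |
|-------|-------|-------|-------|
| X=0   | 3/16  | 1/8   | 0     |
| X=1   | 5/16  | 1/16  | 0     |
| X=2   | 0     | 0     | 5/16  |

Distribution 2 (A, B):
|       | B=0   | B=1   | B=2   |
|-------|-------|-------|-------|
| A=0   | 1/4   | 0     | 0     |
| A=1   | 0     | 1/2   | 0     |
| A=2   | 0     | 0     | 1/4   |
Distribution 1 (X, Y):
Marginal P(X) (row sums):
  P(X=0) = 3/16 + 1/8 + 0 = 5/16
  P(X=1) = 5/16 + 1/16 + 0 = 3/8
  P(X=2) = 0 + 0 + 5/16 = 5/16
Marginal P(Y) (column sums):
  P(Y=0) = 3/16 + 5/16 + 0 = 1/2
  P(Y=1) = 1/8 + 1/16 + 0 = 3/16
  P(Y=2) = 0 + 0 + 5/16 = 5/16

H(X) = -[(5/16)·log₂(5/16) + (3/8)·log₂(3/8) + (5/16)·log₂(5/16)]
  = 0.5244 + 0.5306 + 0.5244
  = 1.5794 bits
H(Y) = -[(1/2)·log₂(1/2) + (3/16)·log₂(3/16) + (5/16)·log₂(5/16)]
  = 0.5000 + 0.4528 + 0.5244
  = 1.4772 bits
H(X,Y) = -[(3/16)·log₂(3/16) + (1/8)·log₂(1/8) + (5/16)·log₂(5/16) + (1/16)·log₂(1/16) + (5/16)·log₂(5/16)]
  = 0.4528 + 0.3750 + 0.5244 + 0.2500 + 0.5244
  = 2.1266 bits

I(X;Y) = H(X) + H(Y) - H(X,Y)
  = 1.5794 + 1.4772 - 2.1266
  = 0.9300 bits

Distribution 2 (A, B):
Marginal P(A) (row sums):
  P(A=0) = 1/4 + 0 + 0 = 1/4
  P(A=1) = 0 + 1/2 + 0 = 1/2
  P(A=2) = 0 + 0 + 1/4 = 1/4
Marginal P(B) (column sums):
  P(B=0) = 1/4 + 0 + 0 = 1/4
  P(B=1) = 0 + 1/2 + 0 = 1/2
  P(B=2) = 0 + 0 + 1/4 = 1/4

H(A) = -[(1/4)·log₂(1/4) + (1/2)·log₂(1/2) + (1/4)·log₂(1/4)]
  = 0.5000 + 0.5000 + 0.5000
  = 1.5000 bits
H(B) = -[(1/4)·log₂(1/4) + (1/2)·log₂(1/2) + (1/4)·log₂(1/4)]
  = 0.5000 + 0.5000 + 0.5000
  = 1.5000 bits
H(A,B) = -[(1/4)·log₂(1/4) + (1/2)·log₂(1/2) + (1/4)·log₂(1/4)]
  = 0.5000 + 0.5000 + 0.5000
  = 1.5000 bits

I(A;B) = H(A) + H(B) - H(A,B)
  = 1.5000 + 1.5000 - 1.5000
  = 1.5000 bits

I(A;B) = 1.5000 bits > I(X;Y) = 0.9300 bits, so (A, B) has the higher mutual information (stronger dependence).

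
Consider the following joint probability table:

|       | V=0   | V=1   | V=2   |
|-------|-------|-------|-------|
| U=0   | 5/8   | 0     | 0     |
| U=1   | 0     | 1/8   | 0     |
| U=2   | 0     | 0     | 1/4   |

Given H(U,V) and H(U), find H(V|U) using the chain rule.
From the chain rule: H(U,V) = H(U) + H(V|U)
Therefore: H(V|U) = H(U,V) - H(U)

H(U,V) = -[(5/8)·log₂(5/8) + (1/8)·log₂(1/8) + (1/4)·log₂(1/4)]
  = 0.4238 + 0.3750 + 0.5000
  = 1.2988 bits
Marginal P(U) (row sums):
  P(U=0) = 5/8 + 0 + 0 = 5/8
  P(U=1) = 0 + 1/8 + 0 = 1/8
  P(U=2) = 0 + 0 + 1/4 = 1/4
H(U) = -[(5/8)·log₂(5/8) + (1/8)·log₂(1/8) + (1/4)·log₂(1/4)]
  = 0.4238 + 0.3750 + 0.5000
  = 1.2988 bits

H(V|U) = 1.2988 - 1.2988 = 0.0000 bits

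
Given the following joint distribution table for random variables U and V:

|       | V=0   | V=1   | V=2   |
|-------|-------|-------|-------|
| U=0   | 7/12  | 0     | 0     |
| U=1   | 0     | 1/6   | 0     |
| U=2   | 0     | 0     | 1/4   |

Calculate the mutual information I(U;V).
Marginal P(U) (row sums):
  P(U=0) = 7/12 + 0 + 0 = 7/12
  P(U=1) = 0 + 1/6 + 0 = 1/6
  P(U=2) = 0 + 0 + 1/4 = 1/4
Marginal P(V) (column sums):
  P(V=0) = 7/12 + 0 + 0 = 7/12
  P(V=1) = 0 + 1/6 + 0 = 1/6
  P(V=2) = 0 + 0 + 1/4 = 1/4

H(U) = -[(7/12)·log₂(7/12) + (1/6)·log₂(1/6) + (1/4)·log₂(1/4)]
  = 0.4536 + 0.4308 + 0.5000
  = 1.3844 bits
H(V) = -[(7/12)·log₂(7/12) + (1/6)·log₂(1/6) + (1/4)·log₂(1/4)]
  = 0.4536 + 0.4308 + 0.5000
  = 1.3844 bits
H(U,V) = -[(7/12)·log₂(7/12) + (1/6)·log₂(1/6) + (1/4)·log₂(1/4)]
  = 0.4536 + 0.4308 + 0.5000
  = 1.3844 bits

I(U;V) = H(U) + H(V) - H(U,V)
  = 1.3844 + 1.3844 - 1.3844
  = 1.3844 bits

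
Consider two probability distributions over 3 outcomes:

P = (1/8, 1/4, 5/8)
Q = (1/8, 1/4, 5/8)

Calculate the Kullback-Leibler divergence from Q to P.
D(P||Q) = Σ P(i) log₂(P(i)/Q(i))
  i=0: (1/8) × log₂((1/8)/(1/8)) = (1/8) × log₂(1) = 0.0000
  i=1: (1/4) × log₂((1/4)/(1/4)) = (1/4) × log₂(1) = 0.0000
  i=2: (5/8) × log₂((5/8)/(5/8)) = (5/8) × log₂(1) = 0.0000
D(P||Q) = 0.0000 + 0.0000 + 0.0000
  = 0.0000 bits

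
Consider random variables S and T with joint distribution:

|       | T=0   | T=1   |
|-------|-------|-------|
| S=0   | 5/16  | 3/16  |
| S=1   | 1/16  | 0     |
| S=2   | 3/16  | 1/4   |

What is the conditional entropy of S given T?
Marginal P(T) (column sums):
  P(T=0) = 5/16 + 1/16 + 3/16 = 9/16
  P(T=1) = 3/16 + 0 + 1/4 = 7/16

H(S|T) = -Σ P(S,T)·log₂ P(S|T), where P(S|T) = P(S,T) / P(T)
  (cells with P(S,T) = 0 contribute 0)
  (S=0,T=0): P(S|T) = (5/16)/(9/16) = 5/9;  -(5/16)·log₂(5/9) = 0.2650
  (S=0,T=1): P(S|T) = (3/16)/(7/16) = 3/7;  -(3/16)·log₂(3/7) = 0.2292
  (S=1,T=0): P(S|T) = (1/16)/(9/16) = 1/9;  -(1/16)·log₂(1/9) = 0.1981
  (S=2,T=0): P(S|T) = (3/16)/(9/16) = 1/3;  -(3/16)·log₂(1/3) = 0.2972
  (S=2,T=1): P(S|T) = (1/4)/(7/16) = 4/7;  -(1/4)·log₂(4/7) = 0.2018
H(S|T) = 0.2650 + 0.2292 + 0.1981 + 0.2972 + 0.2018
  = 1.1913 bits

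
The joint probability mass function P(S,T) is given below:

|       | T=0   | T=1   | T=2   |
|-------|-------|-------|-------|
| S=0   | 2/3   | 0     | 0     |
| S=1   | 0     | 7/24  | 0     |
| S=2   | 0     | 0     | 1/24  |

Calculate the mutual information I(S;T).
Marginal P(S) (row sums):
  P(S=0) = 2/3 + 0 + 0 = 2/3
  P(S=1) = 0 + 7/24 + 0 = 7/24
  P(S=2) = 0 + 0 + 1/24 = 1/24
Marginal P(T) (column sums):
  P(T=0) = 2/3 + 0 + 0 = 2/3
  P(T=1) = 0 + 7/24 + 0 = 7/24
  P(T=2) = 0 + 0 + 1/24 = 1/24

H(S) = -[(2/3)·log₂(2/3) + (7/24)·log₂(7/24) + (1/24)·log₂(1/24)]
  = 0.3900 + 0.5185 + 0.1910
  = 1.0995 bits
H(T) = -[(2/3)·log₂(2/3) + (7/24)·log₂(7/24) + (1/24)·log₂(1/24)]
  = 0.3900 + 0.5185 + 0.1910
  = 1.0995 bits
H(S,T) = -[(2/3)·log₂(2/3) + (7/24)·log₂(7/24) + (1/24)·log₂(1/24)]
  = 0.3900 + 0.5185 + 0.1910
  = 1.0995 bits

I(S;T) = H(S) + H(T) - H(S,T)
  = 1.0995 + 1.0995 - 1.0995
  = 1.0995 bits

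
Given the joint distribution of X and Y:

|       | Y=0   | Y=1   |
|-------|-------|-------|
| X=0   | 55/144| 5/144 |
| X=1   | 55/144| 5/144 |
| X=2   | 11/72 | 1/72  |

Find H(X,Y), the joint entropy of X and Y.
H(X,Y) = -Σ P(X,Y) log₂ P(X,Y), summed over the non-zero cells:
H(X,Y) = -[(55/144)·log₂(55/144) + (5/144)·log₂(5/144) + (55/144)·log₂(55/144) + (5/144)·log₂(5/144) + (11/72)·log₂(11/72) + (1/72)·log₂(1/72)]
  = 0.5304 + 0.1683 + 0.5304 + 0.1683 + 0.4141 + 0.0857
  = 1.8972 bits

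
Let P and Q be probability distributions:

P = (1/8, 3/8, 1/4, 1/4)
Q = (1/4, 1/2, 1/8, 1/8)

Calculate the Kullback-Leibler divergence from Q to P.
D(P||Q) = Σ P(i) log₂(P(i)/Q(i))
  i=0: (1/8) × log₂((1/8)/(1/4)) = (1/8) × log₂(1/2) = -0.1250
  i=1: (3/8) × log₂((3/8)/(1/2)) = (3/8) × log₂(3/4) = -0.1556
  i=2: (1/4) × log₂((1/4)/(1/8)) = (1/4) × log₂(2) = 0.2500
  i=3: (1/4) × log₂((1/4)/(1/8)) = (1/4) × log₂(2) = 0.2500
D(P||Q) = -0.1250 - 0.1556 + 0.2500 + 0.2500
  = 0.2194 bits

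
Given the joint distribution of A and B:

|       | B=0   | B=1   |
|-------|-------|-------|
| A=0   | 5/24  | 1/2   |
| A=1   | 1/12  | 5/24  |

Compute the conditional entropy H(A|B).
Marginal P(B) (column sums):
  P(B=0) = 5/24 + 1/12 = 7/24
  P(B=1) = 1/2 + 5/24 = 17/24

H(A|B) = -Σ P(A,B)·log₂ P(A|B), where P(A|B) = P(A,B) / P(B)
  (A=0,B=0): P(A|B) = (5/24)/(7/24) = 5/7;  -(5/24)·log₂(5/7) = 0.1011
  (A=0,B=1): P(A|B) = (1/2)/(17/24) = 12/17;  -(1/2)·log₂(12/17) = 0.2513
  (A=1,B=0): P(A|B) = (1/12)/(7/24) = 2/7;  -(1/12)·log₂(2/7) = 0.1506
  (A=1,B=1): P(A|B) = (5/24)/(17/24) = 5/17;  -(5/24)·log₂(5/17) = 0.3678
H(A|B) = 0.1011 + 0.2513 + 0.1506 + 0.3678
  = 0.8708 bits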